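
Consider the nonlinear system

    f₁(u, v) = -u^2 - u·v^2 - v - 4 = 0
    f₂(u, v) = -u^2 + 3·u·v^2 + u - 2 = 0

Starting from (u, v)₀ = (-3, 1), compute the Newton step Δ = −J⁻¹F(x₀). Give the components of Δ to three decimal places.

(2.236, -0.036)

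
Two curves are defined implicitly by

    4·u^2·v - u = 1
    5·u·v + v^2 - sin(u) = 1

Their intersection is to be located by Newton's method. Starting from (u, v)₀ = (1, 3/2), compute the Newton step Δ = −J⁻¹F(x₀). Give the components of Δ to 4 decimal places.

(-0.0061, -0.9833)

At (1, 3/2): F = (4.0000, 7.908529).
Jacobian J = [[8·u·v - 1, 4·u^2], [5·v - cos(u), 5·u + 2·v]].
At the point, J = [[11.0000, 4.0000], [6.959698, 8.0000]] (det J = 60.161209).
Solving J·Δ = −F gives Δ = (-0.0061, -0.9833).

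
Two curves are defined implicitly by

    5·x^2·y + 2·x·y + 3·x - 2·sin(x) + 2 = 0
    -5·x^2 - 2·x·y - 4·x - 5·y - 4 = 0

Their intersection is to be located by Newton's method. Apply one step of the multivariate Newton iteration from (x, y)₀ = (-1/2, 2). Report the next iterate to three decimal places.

(-0.246, -1.003)

At (-1/2, 2): F = (1.95885, -11.250).
Jacobian J = [[10·x·y + 2·y - 2·cos(x) + 3, 5·x^2 + 2·x], [-10·x - 2·y - 4, -2·x - 5]].
At the point, J = [[-4.75517, 0.250], [-3.000, -4.000]] (det J = 19.77066).
Solving J·Δ = −F gives Δ = (0.254, -3.003).
Then the next iterate is (x, y)₁ = (-0.246, -1.003).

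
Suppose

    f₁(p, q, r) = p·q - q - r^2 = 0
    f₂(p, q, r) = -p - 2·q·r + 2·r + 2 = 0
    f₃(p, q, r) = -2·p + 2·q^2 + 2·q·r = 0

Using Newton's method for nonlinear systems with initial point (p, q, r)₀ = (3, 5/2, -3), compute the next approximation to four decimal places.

At (3, 5/2, -3): F = (-4.0000, 8.0000, -8.5000).
Jacobian J = [[q, p - 1, -2·r], [-1, -2·r, -2·q + 2], [-2, 4·q + 2·r, 2·q]].
At the point, J = [[2.5000, 2.0000, 6.0000], [-1.0000, 6.0000, -3.0000], [-2.0000, 4.0000, 5.0000]] (det J = 175.0000).
Solving J·Δ = −F gives Δ = (-1.7200, -0.7957, 1.6486).
Then the next iterate is (p, q, r)₁ = (1.2800, 1.7043, -1.3514).

(1.2800, 1.7043, -1.3514)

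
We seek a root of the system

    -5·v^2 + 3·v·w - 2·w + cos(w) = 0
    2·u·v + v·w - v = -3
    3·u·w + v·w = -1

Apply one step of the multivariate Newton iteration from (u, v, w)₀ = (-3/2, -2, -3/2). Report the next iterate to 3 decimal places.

At (-3/2, -2, -3/2): F = (-7.92926, 14.000, 10.750).
Jacobian J = [[0, -10·v + 3·w, 3·v - sin(w) - 2], [2·v, 2·u + w - 1, v], [3·w, w, 3·u + v]].
At the point, J = [[0.000, 15.500, -7.00251], [-4.000, -5.500, -2.000], [-4.500, -1.500, -6.500]] (det J = -132.20303).
Solving J·Δ = −F gives Δ = (4.165, -0.040, -1.220).
Then the next iterate is (u, v, w)₁ = (2.665, -2.040, -2.720).

(2.665, -2.040, -2.720)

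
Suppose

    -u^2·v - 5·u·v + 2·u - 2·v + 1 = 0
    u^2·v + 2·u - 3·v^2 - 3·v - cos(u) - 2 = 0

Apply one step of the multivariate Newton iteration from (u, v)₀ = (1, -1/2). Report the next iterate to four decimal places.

(0.7688, 0.2161)

At (1, -1/2): F = (7.0000, -0.290302).
Jacobian J = [[-2·u·v - 5·v + 2, -u^2 - 5·u - 2], [2·u·v + sin(u) + 2, u^2 - 6·v - 3]].
At the point, J = [[5.5000, -8.0000], [1.841471, 1.0000]] (det J = 20.231768).
Solving J·Δ = −F gives Δ = (-0.2312, 0.7161).
Then the next iterate is (u, v)₁ = (0.7688, 0.2161).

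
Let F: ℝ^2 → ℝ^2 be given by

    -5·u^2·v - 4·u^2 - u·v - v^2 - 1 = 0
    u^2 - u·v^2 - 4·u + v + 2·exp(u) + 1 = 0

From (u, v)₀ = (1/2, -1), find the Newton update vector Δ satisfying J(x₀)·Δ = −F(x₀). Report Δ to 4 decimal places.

(0.6614, -0.2914)

At (1/2, -1): F = (-1.2500, 1.047443).
Jacobian J = [[-10·u·v - 8·u - v, -5·u^2 - u - 2·v], [2·u - v^2 + 2·exp(u) - 4, -2·u·v + 1]].
At the point, J = [[2.0000, 0.2500], [-0.702557, 2.0000]] (det J = 4.175639).
Solving J·Δ = −F gives Δ = (0.6614, -0.2914).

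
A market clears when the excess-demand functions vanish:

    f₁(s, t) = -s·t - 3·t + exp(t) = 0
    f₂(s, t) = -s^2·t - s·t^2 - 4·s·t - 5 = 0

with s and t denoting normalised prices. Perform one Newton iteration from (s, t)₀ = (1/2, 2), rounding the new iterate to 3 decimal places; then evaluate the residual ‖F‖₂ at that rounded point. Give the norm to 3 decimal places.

At (1/2, 2): F = (0.38906, -11.500).
Jacobian J = [[-t, -s + exp(t) - 3], [-2·s·t - t^2 - 4·t, -s^2 - 2·s·t - 4·s]].
At the point, J = [[-2.000, 3.88906], [-14.000, -4.250]] (det J = 62.94679).
Solving J·Δ = −F gives Δ = (-0.684, -0.452).
Then the next iterate is (s, t)₁ = (-0.184, 1.548).
Re-evaluating at (-0.184, 1.548): F = (0.34289, -3.47216), so ‖F‖₂ = 3.489.

3.489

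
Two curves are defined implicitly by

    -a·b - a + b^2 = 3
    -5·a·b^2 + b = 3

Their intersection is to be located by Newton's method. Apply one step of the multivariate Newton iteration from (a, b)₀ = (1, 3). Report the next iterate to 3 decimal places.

(0.510, 2.208)

At (1, 3): F = (2.000, -45.000).
Jacobian J = [[-b - 1, -a + 2·b], [-5·b^2, -10·a·b + 1]].
At the point, J = [[-4.000, 5.000], [-45.000, -29.000]] (det J = 341.000).
Solving J·Δ = −F gives Δ = (-0.490, -0.792).
Then the next iterate is (a, b)₁ = (0.510, 2.208).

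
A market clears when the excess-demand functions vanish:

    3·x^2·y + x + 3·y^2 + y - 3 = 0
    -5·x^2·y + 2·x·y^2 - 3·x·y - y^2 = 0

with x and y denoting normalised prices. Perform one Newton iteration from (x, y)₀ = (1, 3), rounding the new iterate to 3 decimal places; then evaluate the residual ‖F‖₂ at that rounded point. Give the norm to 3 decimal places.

At (1, 3): F = (37.000, -15.000).
Jacobian J = [[6·x·y + 1, 3·x^2 + 6·y + 1], [-10·x·y + 2·y^2 - 3·y, -5·x^2 + 4·x·y - 3·x - 2·y]].
At the point, J = [[19.000, 22.000], [-21.000, -2.000]] (det J = 424.000).
Solving J·Δ = −F gives Δ = (-0.604, -1.160).
Then the next iterate is (x, y)₁ = (0.396, 1.840).
Re-evaluating at (0.396, 1.840): F = (10.25842, -4.33283), so ‖F‖₂ = 11.136.

11.136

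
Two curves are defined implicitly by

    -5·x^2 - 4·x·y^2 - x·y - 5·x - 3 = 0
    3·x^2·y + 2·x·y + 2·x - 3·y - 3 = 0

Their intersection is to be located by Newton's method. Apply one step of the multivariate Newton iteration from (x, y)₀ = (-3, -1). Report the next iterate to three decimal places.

At (-3, -1): F = (-24.000, -27.000).
Jacobian J = [[-10·x - 4·y^2 - y - 5, -8·x·y - x], [6·x·y + 2·y + 2, 3·x^2 + 2·x - 3]].
At the point, J = [[22.000, -21.000], [18.000, 18.000]] (det J = 774.000).
Solving J·Δ = −F gives Δ = (1.291, 0.209).
Then the next iterate is (x, y)₁ = (-1.709, -0.791).

(-1.709, -0.791)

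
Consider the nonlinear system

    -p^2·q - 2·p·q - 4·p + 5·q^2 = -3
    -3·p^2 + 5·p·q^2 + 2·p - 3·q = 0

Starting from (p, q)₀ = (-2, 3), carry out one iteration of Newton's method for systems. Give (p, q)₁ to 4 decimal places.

(-2.0411, 1.1361)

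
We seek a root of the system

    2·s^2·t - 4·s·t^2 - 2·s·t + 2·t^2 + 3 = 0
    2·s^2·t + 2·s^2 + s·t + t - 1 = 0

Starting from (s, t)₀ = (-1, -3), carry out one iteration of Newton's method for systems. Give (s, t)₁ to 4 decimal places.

At (-1, -3): F = (45.0000, -5.0000).
Jacobian J = [[4·s·t - 4·t^2 - 2·t, 2·s^2 - 8·s·t - 2·s + 4·t], [4·s·t + 4·s + t, 2·s^2 + s + 1]].
At the point, J = [[-18.0000, -32.0000], [5.0000, 2.0000]] (det J = 124.0000).
Solving J·Δ = −F gives Δ = (0.5645, 1.0887).
Then the next iterate is (s, t)₁ = (-0.4355, -1.9113).

(-0.4355, -1.9113)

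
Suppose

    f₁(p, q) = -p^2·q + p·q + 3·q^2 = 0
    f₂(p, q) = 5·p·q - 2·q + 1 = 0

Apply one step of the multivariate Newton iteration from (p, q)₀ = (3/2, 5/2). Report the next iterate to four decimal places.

(0.9292, 1.1155)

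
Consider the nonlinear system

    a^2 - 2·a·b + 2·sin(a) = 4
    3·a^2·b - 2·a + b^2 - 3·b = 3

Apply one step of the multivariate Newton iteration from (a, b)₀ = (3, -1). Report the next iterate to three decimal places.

(-1.518, -3.653)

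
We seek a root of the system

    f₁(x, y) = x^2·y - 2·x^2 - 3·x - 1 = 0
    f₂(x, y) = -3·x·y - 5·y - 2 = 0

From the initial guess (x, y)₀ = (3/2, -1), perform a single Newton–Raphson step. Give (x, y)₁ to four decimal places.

At (3/2, -1): F = (-12.2500, 7.5000).
Jacobian J = [[2·x·y - 4·x - 3, x^2], [-3·y, -3·x - 5]].
At the point, J = [[-12.0000, 2.2500], [3.0000, -9.5000]] (det J = 107.2500).
Solving J·Δ = −F gives Δ = (-0.9277, 0.4965).
Then the next iterate is (x, y)₁ = (0.5723, -0.5035).

(0.5723, -0.5035)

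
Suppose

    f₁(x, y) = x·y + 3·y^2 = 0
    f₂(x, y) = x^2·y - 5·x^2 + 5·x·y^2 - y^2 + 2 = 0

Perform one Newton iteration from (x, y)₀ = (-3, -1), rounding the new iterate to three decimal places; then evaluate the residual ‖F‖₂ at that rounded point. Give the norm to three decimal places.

19.602

At (-3, -1): F = (6.000, -68.000).
Jacobian J = [[y, x + 6·y], [2·x·y - 10·x + 5·y^2, x^2 + 10·x·y - 2·y]].
At the point, J = [[-1.000, -9.000], [41.000, 41.000]] (det J = 328.000).
Solving J·Δ = −F gives Δ = (1.116, 0.543).
Then the next iterate is (x, y)₁ = (-1.884, -0.457).
Re-evaluating at (-1.884, -0.457): F = (1.48753, -19.54559), so ‖F‖₂ = 19.602.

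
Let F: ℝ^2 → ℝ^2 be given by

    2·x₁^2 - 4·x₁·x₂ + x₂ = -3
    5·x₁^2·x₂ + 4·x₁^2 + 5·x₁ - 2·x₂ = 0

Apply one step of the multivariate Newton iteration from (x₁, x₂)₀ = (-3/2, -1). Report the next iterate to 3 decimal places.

(-0.710, -0.846)

At (-3/2, -1): F = (0.500, -7.750).
Jacobian J = [[4·x₁ - 4·x₂, -4·x₁ + 1], [10·x₁·x₂ + 8·x₁ + 5, 5·x₁^2 - 2]].
At the point, J = [[-2.000, 7.000], [8.000, 9.250]] (det J = -74.500).
Solving J·Δ = −F gives Δ = (0.790, 0.154).
Then the next iterate is (x₁, x₂)₁ = (-0.710, -0.846).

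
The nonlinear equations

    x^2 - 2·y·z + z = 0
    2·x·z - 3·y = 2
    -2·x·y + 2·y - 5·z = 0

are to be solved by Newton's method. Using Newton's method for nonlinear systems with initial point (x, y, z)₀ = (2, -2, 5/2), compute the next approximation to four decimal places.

(1.3398, -1.6117, 0.1165)

At (2, -2, 5/2): F = (16.5000, 14.0000, -8.5000).
Jacobian J = [[2·x, -2·z, -2·y + 1], [2·z, -3, 2·x], [-2·y, -2·x + 2, -5]].
At the point, J = [[4.0000, -5.0000, 5.0000], [5.0000, -3.0000, 4.0000], [4.0000, -2.0000, -5.0000]] (det J = -103.0000).
Solving J·Δ = −F gives Δ = (-0.6602, 0.3883, -2.3835).
Then the next iterate is (x, y, z)₁ = (1.3398, -1.6117, 0.1165).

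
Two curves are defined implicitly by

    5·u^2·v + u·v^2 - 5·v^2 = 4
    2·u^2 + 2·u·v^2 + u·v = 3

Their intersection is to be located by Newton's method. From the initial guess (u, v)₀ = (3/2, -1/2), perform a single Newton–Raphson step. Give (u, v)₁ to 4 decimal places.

(1.4179, 0.1715)

At (3/2, -1/2): F = (-10.5000, 1.5000).
Jacobian J = [[10·u·v + v^2, 5·u^2 + 2·u·v - 10·v], [4·u + 2·v^2 + v, 4·u·v + u]].
At the point, J = [[-7.2500, 14.7500], [6.0000, -1.5000]] (det J = -77.6250).
Solving J·Δ = −F gives Δ = (-0.0821, 0.6715).
Then the next iterate is (u, v)₁ = (1.4179, 0.1715).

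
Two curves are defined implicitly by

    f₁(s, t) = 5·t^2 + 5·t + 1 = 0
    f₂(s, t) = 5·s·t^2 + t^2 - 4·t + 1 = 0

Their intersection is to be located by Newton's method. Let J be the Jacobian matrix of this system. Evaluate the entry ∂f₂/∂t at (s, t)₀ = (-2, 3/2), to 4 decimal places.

-31.0000

∂f₂/∂t = 10·s·t + 2·t - 4.
At (-2, 3/2) this is -31.0000.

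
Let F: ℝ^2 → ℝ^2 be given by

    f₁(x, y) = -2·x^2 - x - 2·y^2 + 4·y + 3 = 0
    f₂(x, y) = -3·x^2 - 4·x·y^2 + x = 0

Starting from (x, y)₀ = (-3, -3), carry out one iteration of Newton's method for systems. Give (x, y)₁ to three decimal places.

(0.415, -2.723)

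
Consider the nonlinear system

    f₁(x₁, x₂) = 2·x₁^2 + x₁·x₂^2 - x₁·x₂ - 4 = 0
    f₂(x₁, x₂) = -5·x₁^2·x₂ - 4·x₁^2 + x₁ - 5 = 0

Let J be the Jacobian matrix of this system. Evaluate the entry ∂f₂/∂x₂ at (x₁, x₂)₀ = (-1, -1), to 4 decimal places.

∂f₂/∂x₂ = -5·x₁^2.
At (-1, -1) this is -5.0000.

-5.0000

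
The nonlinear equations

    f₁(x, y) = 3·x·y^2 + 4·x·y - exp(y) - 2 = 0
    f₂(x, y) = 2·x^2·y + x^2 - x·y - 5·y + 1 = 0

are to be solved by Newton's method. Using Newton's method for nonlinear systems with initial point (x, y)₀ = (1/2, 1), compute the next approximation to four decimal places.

(0.8702, 0.3981)

At (1/2, 1): F = (-1.218282, -3.7500).
Jacobian J = [[3·y^2 + 4·y, 6·x·y + 4·x - exp(y)], [4·x·y + 2·x - y, 2·x^2 - x - 5]].
At the point, J = [[7.0000, 2.281718], [2.0000, -5.0000]] (det J = -39.563436).
Solving J·Δ = −F gives Δ = (0.3702, -0.6019).
Then the next iterate is (x, y)₁ = (0.8702, 0.3981).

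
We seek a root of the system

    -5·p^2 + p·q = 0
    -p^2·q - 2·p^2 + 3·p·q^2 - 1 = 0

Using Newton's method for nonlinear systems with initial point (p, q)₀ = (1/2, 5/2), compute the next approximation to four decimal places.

(0.3564, 1.7822)

At (1/2, 5/2): F = (0.0000, 7.2500).
Jacobian J = [[-10·p + q, p], [-2·p·q - 4·p + 3·q^2, -p^2 + 6·p·q]].
At the point, J = [[-2.5000, 0.5000], [14.2500, 7.2500]] (det J = -25.2500).
Solving J·Δ = −F gives Δ = (-0.1436, -0.7178).
Then the next iterate is (p, q)₁ = (0.3564, 1.7822).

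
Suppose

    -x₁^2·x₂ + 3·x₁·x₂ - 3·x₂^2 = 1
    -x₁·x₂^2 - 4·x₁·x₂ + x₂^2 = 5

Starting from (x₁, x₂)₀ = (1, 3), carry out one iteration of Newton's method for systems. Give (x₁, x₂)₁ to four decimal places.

At (1, 3): F = (-22.0000, -17.0000).
Jacobian J = [[-2·x₁·x₂ + 3·x₂, -x₁^2 + 3·x₁ - 6·x₂], [-x₂^2 - 4·x₂, -2·x₁·x₂ - 4·x₁ + 2·x₂]].
At the point, J = [[3.0000, -16.0000], [-21.0000, -4.0000]] (det J = -348.0000).
Solving J·Δ = −F gives Δ = (-0.5287, -1.4741).
Then the next iterate is (x₁, x₂)₁ = (0.4713, 1.5259).

(0.4713, 1.5259)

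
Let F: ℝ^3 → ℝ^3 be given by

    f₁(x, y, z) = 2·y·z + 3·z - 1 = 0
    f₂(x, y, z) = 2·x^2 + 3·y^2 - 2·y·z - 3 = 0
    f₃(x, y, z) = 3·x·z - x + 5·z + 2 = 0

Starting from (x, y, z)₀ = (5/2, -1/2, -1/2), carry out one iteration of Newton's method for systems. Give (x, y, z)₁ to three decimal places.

(1.210, -1.936, -0.218)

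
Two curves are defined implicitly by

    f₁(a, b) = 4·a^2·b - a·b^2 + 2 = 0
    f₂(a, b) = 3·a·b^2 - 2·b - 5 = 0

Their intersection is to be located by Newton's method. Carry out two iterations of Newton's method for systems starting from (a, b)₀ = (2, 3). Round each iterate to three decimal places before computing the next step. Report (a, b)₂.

At (2, 3): F = (32.000, 43.000).
Jacobian J = [[8·a·b - b^2, 4·a^2 - 2·a·b], [3·b^2, 6·a·b - 2]].
At the point, J = [[39.000, 4.000], [27.000, 34.000]] (det J = 1218.000).
Solving J·Δ = −F gives Δ = (-0.752, -0.667).
Then the next iterate is (a, b)₁ = (1.248, 2.333).
Round to (1.248, 2.333) and repeat: F = (9.74190, 10.71218), J = [[17.84978, 0.40685], [16.32867, 15.46950]].
Δ = (-0.543, -0.119), so (a, b)₂ = (0.705, 2.214).

(0.705, 2.214)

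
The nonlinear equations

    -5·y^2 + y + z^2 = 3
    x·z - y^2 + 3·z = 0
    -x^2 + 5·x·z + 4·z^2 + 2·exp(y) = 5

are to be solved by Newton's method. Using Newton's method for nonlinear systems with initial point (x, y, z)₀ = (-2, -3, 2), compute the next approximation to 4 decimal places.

At (-2, -3, 2): F = (-47.0000, -7.0000, -12.900426).
Jacobian J = [[0, -10·y + 1, 2·z], [z, -2·y, x + 3], [-2·x + 5·z, 2·exp(y), 5·x + 8·z]].
At the point, J = [[0.0000, 31.0000, 4.0000], [2.0000, 6.0000, 1.0000], [14.0000, 0.099574, 6.0000]] (det J = -273.203407).
Solving J·Δ = −F gives Δ = (-1.7511, 0.7130, 6.2242).
Then the next iterate is (x, y, z)₁ = (-3.7511, -2.2870, 8.2242).

(-3.7511, -2.2870, 8.2242)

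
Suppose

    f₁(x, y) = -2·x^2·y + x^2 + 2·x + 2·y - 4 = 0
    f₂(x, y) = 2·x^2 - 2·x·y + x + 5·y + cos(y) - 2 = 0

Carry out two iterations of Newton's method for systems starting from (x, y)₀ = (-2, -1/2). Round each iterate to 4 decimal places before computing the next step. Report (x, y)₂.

(-2.0719, -0.5848)

At (-2, -1/2): F = (-1.0000, 0.377583).
Jacobian J = [[-4·x·y + 2·x + 2, -2·x^2 + 2], [4·x - 2·y + 1, -2·x - sin(y) + 5]].
At the point, J = [[-6.0000, -6.0000], [-6.0000, 9.479426]] (det J = -92.876553).
Solving J·Δ = −F gives Δ = (-0.0777, -0.0890).
Then the next iterate is (x, y)₁ = (-2.0777, -0.5890).
Round to (-2.0777, -0.5890) and repeat: F = (0.068672, -0.005059), J = [[-7.050461, -6.633675], [-6.1328, 9.710930]].
Δ = (0.0058, 0.0042), so (x, y)₂ = (-2.0719, -0.5848).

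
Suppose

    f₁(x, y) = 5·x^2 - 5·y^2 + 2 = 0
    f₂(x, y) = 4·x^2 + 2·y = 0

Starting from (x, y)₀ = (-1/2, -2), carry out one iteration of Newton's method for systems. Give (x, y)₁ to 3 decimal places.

At (-1/2, -2): F = (-16.750, -3.000).
Jacobian J = [[10·x, -10·y], [8·x, 2]].
At the point, J = [[-5.000, 20.000], [-4.000, 2.000]] (det J = 70.000).
Solving J·Δ = −F gives Δ = (-0.379, 0.743).
Then the next iterate is (x, y)₁ = (-0.879, -1.257).

(-0.879, -1.257)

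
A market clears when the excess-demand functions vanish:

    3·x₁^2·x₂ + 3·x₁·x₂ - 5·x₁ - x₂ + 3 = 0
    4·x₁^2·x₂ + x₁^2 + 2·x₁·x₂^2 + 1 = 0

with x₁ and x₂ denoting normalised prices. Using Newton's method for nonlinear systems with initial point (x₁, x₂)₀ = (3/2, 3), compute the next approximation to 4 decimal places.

At (3/2, 3): F = (26.2500, 57.2500).
Jacobian J = [[6·x₁·x₂ + 3·x₂ - 5, 3·x₁^2 + 3·x₁ - 1], [8·x₁·x₂ + 2·x₁ + 2·x₂^2, 4·x₁^2 + 4·x₁·x₂]].
At the point, J = [[31.0000, 10.2500], [57.0000, 27.0000]] (det J = 252.7500).
Solving J·Δ = −F gives Δ = (-0.4824, -1.1019).
Then the next iterate is (x₁, x₂)₁ = (1.0176, 1.8981).

(1.0176, 1.8981)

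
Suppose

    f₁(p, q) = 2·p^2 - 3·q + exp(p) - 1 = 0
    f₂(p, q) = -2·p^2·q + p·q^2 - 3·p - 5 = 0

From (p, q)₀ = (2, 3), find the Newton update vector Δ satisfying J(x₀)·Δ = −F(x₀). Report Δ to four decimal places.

At (2, 3): F = (5.389056, -17.0000).
Jacobian J = [[4·p + exp(p), -3], [-4·p·q + q^2 - 3, -2·p^2 + 2·p·q]].
At the point, J = [[15.389056, -3.0000], [-18.0000, 4.0000]] (det J = 7.556224).
Solving J·Δ = −F gives Δ = (3.8966, 21.7848).

(3.8966, 21.7848)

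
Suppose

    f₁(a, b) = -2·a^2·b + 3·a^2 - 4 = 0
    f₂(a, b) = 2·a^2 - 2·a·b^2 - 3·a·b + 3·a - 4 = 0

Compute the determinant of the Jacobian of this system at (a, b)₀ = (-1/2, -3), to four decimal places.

36.5000

J = [[-4·a·b + 6·a, -2·a^2], [4·a - 2·b^2 - 3·b + 3, -4·a·b - 3·a]].
At the point, J = [[-9.0000, -0.5000], [-8.0000, -4.5000]].
det J = 36.5000.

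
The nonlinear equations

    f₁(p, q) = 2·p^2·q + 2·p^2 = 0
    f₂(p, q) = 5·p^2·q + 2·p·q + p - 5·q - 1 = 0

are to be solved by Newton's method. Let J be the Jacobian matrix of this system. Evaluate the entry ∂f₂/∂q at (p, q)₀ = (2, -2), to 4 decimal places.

∂f₂/∂q = 5·p^2 + 2·p - 5.
At (2, -2) this is 19.0000.

19.0000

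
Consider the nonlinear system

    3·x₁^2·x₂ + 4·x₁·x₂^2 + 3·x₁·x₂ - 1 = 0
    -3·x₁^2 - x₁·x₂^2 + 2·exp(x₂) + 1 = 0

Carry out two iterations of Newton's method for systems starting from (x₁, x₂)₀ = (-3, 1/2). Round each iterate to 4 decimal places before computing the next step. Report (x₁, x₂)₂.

At (-3, 1/2): F = (5.0000, -21.952557).
Jacobian J = [[6·x₁·x₂ + 4·x₂^2 + 3·x₂, 3·x₁^2 + 8·x₁·x₂ + 3·x₁], [-6·x₁ - x₂^2, -2·x₁·x₂ + 2·exp(x₂)]].
At the point, J = [[-6.5000, 6.0000], [17.7500, 6.297443]] (det J = -147.433377).
Solving J·Δ = −F gives Δ = (1.1070, 0.3659).
Then the next iterate is (x₁, x₂)₁ = (-1.8930, 0.8659).
Round to (-1.8930, 0.8659) and repeat: F = (-2.286076, -3.576719), J = [[-4.238061, -8.041843], [10.608217, 8.032587]].
Δ = (0.9192, -0.7687), so (x₁, x₂)₂ = (-0.9738, 0.0972).

(-0.9738, 0.0972)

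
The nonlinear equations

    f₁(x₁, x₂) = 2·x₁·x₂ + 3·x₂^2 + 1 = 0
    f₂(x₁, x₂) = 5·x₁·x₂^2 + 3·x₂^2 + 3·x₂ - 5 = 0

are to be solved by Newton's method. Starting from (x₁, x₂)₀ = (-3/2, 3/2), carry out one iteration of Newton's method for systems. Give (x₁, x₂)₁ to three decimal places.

At (-3/2, 3/2): F = (3.250, -10.625).
Jacobian J = [[2·x₂, 2·x₁ + 6·x₂], [5·x₂^2, 10·x₁·x₂ + 6·x₂ + 3]].
At the point, J = [[3.000, 6.000], [11.250, -10.500]] (det J = -99.000).
Solving J·Δ = −F gives Δ = (0.299, -0.691).
Then the next iterate is (x₁, x₂)₁ = (-1.201, 0.809).

(-1.201, 0.809)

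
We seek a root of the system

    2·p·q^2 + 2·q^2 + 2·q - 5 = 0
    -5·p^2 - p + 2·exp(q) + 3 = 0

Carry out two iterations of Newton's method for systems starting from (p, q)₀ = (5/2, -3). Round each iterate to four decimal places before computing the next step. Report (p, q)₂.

At (5/2, -3): F = (52.0000, -30.650426).
Jacobian J = [[2·q^2, 4·p·q + 4·q + 2], [-10·p - 1, 2·exp(q)]].
At the point, J = [[18.0000, -40.0000], [-26.0000, 0.099574]] (det J = -1038.207666).
Solving J·Δ = −F gives Δ = (-1.1759, 0.7708).
Then the next iterate is (p, q)₁ = (1.3241, -2.2292).
Round to (1.3241, -2.2292) and repeat: F = (13.640052, -6.875075), J = [[9.938665, -18.723535], [-14.2410, 0.215229]].
Δ = (-0.4756, 0.4761), so (p, q)₂ = (0.8485, -1.7531).

(0.8485, -1.7531)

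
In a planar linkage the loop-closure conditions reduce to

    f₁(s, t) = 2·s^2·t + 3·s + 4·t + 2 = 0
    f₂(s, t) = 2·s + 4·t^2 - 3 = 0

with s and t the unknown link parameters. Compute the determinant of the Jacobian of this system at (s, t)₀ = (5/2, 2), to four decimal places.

335.0000

J = [[4·s·t + 3, 2·s^2 + 4], [2, 8·t]].
At the point, J = [[23.0000, 16.5000], [2.0000, 16.0000]].
det J = 335.0000.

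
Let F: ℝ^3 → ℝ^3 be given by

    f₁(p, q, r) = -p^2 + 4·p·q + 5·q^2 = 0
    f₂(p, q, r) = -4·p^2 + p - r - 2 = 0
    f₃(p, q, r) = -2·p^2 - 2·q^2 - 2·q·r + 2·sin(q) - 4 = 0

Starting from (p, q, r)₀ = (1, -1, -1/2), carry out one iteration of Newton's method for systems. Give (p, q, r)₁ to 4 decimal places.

(0.1826, -0.1826, 0.7216)

At (1, -1, -1/2): F = (0.0000, -4.5000, -10.682942).
Jacobian J = [[-2·p + 4·q, 4·p + 10·q, 0], [-8·p + 1, 0, -1], [-4·p, -4·q - 2·r + 2·cos(q), -2·q]].
At the point, J = [[-6.0000, -6.0000, 0.0000], [-7.0000, 0.0000, -1.0000], [-4.0000, 6.080605, 2.0000]] (det J = -144.483628).
Solving J·Δ = −F gives Δ = (-0.8174, 0.8174, 1.2216).
Then the next iterate is (p, q, r)₁ = (0.1826, -0.1826, 0.7216).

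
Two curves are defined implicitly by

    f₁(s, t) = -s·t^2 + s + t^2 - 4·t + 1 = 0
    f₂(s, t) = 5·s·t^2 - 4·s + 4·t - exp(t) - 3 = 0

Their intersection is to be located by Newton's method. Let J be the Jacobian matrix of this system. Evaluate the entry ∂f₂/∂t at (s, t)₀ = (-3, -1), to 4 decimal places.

∂f₂/∂t = 10·s·t - exp(t) + 4.
At (-3, -1) this is 33.6321.

33.6321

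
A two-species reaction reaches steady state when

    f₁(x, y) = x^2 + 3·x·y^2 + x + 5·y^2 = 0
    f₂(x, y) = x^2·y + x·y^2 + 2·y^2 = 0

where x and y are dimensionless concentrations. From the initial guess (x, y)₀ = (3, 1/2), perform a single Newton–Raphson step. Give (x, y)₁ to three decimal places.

(0.833, 0.592)

At (3, 1/2): F = (15.500, 5.750).
Jacobian J = [[2·x + 3·y^2 + 1, 6·x·y + 10·y], [2·x·y + y^2, x^2 + 2·x·y + 4·y]].
At the point, J = [[7.750, 14.000], [3.250, 14.000]] (det J = 63.000).
Solving J·Δ = −F gives Δ = (-2.167, 0.092).
Then the next iterate is (x, y)₁ = (0.833, 0.592).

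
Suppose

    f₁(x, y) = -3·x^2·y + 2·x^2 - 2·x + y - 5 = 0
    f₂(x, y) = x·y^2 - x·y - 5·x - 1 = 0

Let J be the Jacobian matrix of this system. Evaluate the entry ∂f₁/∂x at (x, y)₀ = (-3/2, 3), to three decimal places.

19.000

∂f₁/∂x = -6·x·y + 4·x - 2.
At (-3/2, 3) this is 19.000.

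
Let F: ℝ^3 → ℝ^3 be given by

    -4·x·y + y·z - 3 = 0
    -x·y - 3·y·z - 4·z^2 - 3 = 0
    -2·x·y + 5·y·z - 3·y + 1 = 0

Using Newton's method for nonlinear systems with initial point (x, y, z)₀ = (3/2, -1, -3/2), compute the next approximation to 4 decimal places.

At (3/2, -1, -3/2): F = (4.5000, -15.0000, 14.5000).
Jacobian J = [[-4·y, -4·x + z, y], [-y, -x - 3·z, -3·y - 8·z], [-2·y, -2·x + 5·z - 3, 5·y]].
At the point, J = [[4.0000, -7.5000, -1.0000], [1.0000, 3.0000, 15.0000], [2.0000, -13.5000, -5.0000]] (det J = 507.0000).
Solving J·Δ = −F gives Δ = (0.7574, 0.9014, 0.7692).
Then the next iterate is (x, y, z)₁ = (2.2574, -0.0986, -0.7308).

(2.2574, -0.0986, -0.7308)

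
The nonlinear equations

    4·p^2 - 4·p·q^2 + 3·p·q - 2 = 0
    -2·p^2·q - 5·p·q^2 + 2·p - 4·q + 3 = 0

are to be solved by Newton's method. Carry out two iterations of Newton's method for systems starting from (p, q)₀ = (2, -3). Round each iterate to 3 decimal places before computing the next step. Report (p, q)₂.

At (2, -3): F = (-76.000, -47.000).
Jacobian J = [[8·p - 4·q^2 + 3·q, -8·p·q + 3·p], [-4·p·q - 5·q^2 + 2, -2·p^2 - 10·p·q - 4]].
At the point, J = [[-29.000, 54.000], [-19.000, 48.000]] (det J = -366.000).
Solving J·Δ = −F gives Δ = (-3.033, -0.221).
Then the next iterate is (p, q)₁ = (-1.033, -3.221).
Round to (-1.033, -3.221) and repeat: F = (55.11908, 74.27824), J = [[-59.42636, -29.71734], [-63.18338, -39.40711]].
Δ = (-0.076, 2.007), so (p, q)₂ = (-1.109, -1.214).

(-1.109, -1.214)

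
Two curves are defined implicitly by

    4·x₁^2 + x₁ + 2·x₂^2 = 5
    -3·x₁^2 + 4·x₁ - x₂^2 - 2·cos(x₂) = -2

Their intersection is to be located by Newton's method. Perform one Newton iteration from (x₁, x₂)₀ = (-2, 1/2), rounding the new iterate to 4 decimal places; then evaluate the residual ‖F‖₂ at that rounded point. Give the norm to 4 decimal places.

59.4857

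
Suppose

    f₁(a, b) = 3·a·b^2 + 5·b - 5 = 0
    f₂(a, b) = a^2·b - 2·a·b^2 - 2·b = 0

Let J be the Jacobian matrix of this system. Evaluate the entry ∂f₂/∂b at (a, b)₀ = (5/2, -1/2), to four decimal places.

∂f₂/∂b = a^2 - 4·a·b - 2.
At (5/2, -1/2) this is 9.2500.

9.2500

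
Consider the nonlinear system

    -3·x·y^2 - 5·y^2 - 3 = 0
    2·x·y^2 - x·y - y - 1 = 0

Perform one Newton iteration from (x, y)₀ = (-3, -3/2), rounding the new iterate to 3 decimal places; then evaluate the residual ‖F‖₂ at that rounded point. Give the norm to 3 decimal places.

3.353

At (-3, -3/2): F = (6.000, -17.500).
Jacobian J = [[-3·y^2, -6·x·y - 10·y], [2·y^2 - y, 4·x·y - x - 1]].
At the point, J = [[-6.750, -12.000], [6.000, 20.000]] (det J = -63.000).
Solving J·Δ = −F gives Δ = (-1.429, 1.304).
Then the next iterate is (x, y)₁ = (-4.429, -0.196).
Re-evaluating at (-4.429, -0.196): F = (-2.68165, -2.01237), so ‖F‖₂ = 3.353.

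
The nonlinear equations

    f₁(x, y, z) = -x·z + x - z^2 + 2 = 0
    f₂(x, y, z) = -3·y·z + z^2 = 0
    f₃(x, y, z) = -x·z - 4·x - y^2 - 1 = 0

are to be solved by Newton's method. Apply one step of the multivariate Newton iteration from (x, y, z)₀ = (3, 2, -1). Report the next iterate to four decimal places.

(-0.3077, 0.6923, -0.6154)

At (3, 2, -1): F = (7.0000, 7.0000, -14.0000).
Jacobian J = [[-z + 1, 0, -x - 2·z], [0, -3·z, -3·y + 2·z], [-z - 4, -2·y, -x]].
At the point, J = [[2.0000, 0.0000, -1.0000], [0.0000, 3.0000, -8.0000], [-3.0000, -4.0000, -3.0000]] (det J = -91.0000).
Solving J·Δ = −F gives Δ = (-3.3077, -1.3077, 0.3846).
Then the next iterate is (x, y, z)₁ = (-0.3077, 0.6923, -0.6154).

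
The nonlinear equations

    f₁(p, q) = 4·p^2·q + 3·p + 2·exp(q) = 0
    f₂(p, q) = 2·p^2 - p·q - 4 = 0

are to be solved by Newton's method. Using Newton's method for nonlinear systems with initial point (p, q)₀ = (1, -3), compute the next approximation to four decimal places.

At (1, -3): F = (-8.900426, 1.0000).
Jacobian J = [[8·p·q + 3, 4·p^2 + 2·exp(q)], [4·p - q, -p]].
At the point, J = [[-21.0000, 4.099574], [7.0000, -1.0000]] (det J = -7.697019).
Solving J·Δ = −F gives Δ = (0.6237, 5.3661).
Then the next iterate is (p, q)₁ = (1.6237, 2.3661).

(1.6237, 2.3661)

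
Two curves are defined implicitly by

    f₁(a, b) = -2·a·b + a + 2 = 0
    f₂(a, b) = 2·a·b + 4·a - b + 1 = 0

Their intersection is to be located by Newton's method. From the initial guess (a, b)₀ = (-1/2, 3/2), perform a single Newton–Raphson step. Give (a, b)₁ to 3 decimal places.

(-1.167, -2.833)

At (-1/2, 3/2): F = (3.000, -4.000).
Jacobian J = [[-2·b + 1, -2·a], [2·b + 4, 2·a - 1]].
At the point, J = [[-2.000, 1.000], [7.000, -2.000]] (det J = -3.000).
Solving J·Δ = −F gives Δ = (-0.667, -4.333).
Then the next iterate is (a, b)₁ = (-1.167, -2.833).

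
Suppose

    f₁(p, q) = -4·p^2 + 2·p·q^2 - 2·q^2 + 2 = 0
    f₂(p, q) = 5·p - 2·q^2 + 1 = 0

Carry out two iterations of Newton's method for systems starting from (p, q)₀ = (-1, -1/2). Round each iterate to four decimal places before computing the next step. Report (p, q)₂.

(3.0164, -4.6123)

At (-1, -1/2): F = (-3.0000, -4.5000).
Jacobian J = [[-8·p + 2·q^2, 4·p·q - 4·q], [5, -4·q]].
At the point, J = [[8.5000, 4.0000], [5.0000, 2.0000]] (det J = -3.0000).
Solving J·Δ = −F gives Δ = (4.0000, -7.7500).
Then the next iterate is (p, q)₁ = (3.0000, -8.2500).
Round to (3.0000, -8.2500) and repeat: F = (238.2500, -120.1250), J = [[112.1250, -66.0000], [5.0000, 33.0000]].
Δ = (0.0164, 3.6377), so (p, q)₂ = (3.0164, -4.6123).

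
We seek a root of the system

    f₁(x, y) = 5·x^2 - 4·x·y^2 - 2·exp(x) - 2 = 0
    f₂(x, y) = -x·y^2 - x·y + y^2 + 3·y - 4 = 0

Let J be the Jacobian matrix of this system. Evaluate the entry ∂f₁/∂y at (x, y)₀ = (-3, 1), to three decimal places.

24.000

∂f₁/∂y = -8·x·y.
At (-3, 1) this is 24.000.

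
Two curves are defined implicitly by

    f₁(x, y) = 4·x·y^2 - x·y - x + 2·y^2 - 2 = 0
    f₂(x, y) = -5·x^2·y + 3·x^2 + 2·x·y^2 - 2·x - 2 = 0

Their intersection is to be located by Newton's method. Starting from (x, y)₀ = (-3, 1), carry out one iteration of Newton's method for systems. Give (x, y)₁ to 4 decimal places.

At (-3, 1): F = (-6.0000, -20.0000).
Jacobian J = [[4·y^2 - y - 1, 8·x·y - x + 4·y], [-10·x·y + 6·x + 2·y^2 - 2, -5·x^2 + 4·x·y]].
At the point, J = [[2.0000, -17.0000], [12.0000, -57.0000]] (det J = 90.0000).
Solving J·Δ = −F gives Δ = (-0.0222, -0.3556).
Then the next iterate is (x, y)₁ = (-3.0222, 0.6444).

(-3.0222, 0.6444)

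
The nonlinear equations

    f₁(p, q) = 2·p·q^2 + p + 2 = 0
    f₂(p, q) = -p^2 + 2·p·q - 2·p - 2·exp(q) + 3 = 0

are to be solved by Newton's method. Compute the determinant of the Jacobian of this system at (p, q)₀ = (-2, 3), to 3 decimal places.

-647.250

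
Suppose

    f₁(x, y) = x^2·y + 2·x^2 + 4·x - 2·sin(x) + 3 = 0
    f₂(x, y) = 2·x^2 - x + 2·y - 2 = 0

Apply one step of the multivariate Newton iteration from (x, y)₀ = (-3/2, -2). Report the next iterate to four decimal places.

(-1.4143, -1.7002)

At (-3/2, -2): F = (-1.005010, 0.0000).
Jacobian J = [[2·x·y + 4·x - 2·cos(x) + 4, x^2], [4·x - 1, 2]].
At the point, J = [[3.858526, 2.2500], [-7.0000, 2.0000]] (det J = 23.467051).
Solving J·Δ = −F gives Δ = (0.0857, 0.2998).
Then the next iterate is (x, y)₁ = (-1.4143, -1.7002).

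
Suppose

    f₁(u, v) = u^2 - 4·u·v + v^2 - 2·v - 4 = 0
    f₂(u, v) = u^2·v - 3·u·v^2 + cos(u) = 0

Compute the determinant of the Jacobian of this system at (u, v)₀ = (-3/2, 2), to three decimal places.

J = [[2·u - 4·v, -4·u + 2·v - 2], [2·u·v - 3·v^2 - sin(u), u^2 - 6·u·v]].
At the point, J = [[-11.000, 8.000], [-17.00251, 20.250]].
det J = -86.730.

-86.730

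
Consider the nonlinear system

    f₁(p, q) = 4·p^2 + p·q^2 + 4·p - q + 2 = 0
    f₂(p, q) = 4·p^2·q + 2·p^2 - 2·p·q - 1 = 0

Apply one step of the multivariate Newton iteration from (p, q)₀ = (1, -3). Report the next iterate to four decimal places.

At (1, -3): F = (22.0000, -5.0000).
Jacobian J = [[8·p + q^2 + 4, 2·p·q - 1], [8·p·q + 4·p - 2·q, 4·p^2 - 2·p]].
At the point, J = [[21.0000, -7.0000], [-14.0000, 2.0000]] (det J = -56.0000).
Solving J·Δ = −F gives Δ = (0.1607, 3.6250).
Then the next iterate is (p, q)₁ = (1.1607, 0.6250).

(1.1607, 0.6250)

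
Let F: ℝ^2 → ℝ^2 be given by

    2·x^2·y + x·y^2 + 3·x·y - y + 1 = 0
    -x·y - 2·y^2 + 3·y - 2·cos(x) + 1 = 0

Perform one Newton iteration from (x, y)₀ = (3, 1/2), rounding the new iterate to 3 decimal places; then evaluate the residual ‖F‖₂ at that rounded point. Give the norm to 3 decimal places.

238.588

At (3, 1/2): F = (14.750, 2.47998).
Jacobian J = [[4·x·y + y^2 + 3·y, 2·x^2 + 2·x·y + 3·x - 1], [-y + 2·sin(x), -x - 4·y + 3]].
At the point, J = [[7.750, 29.000], [-0.21776, -2.000]] (det J = -9.18496).
Solving J·Δ = −F gives Δ = (-11.042, 2.442).
Then the next iterate is (x, y)₁ = (-8.042, 2.942).
Re-evaluating at (-8.042, 2.942): F = (238.01330, 16.54866), so ‖F‖₂ = 238.588.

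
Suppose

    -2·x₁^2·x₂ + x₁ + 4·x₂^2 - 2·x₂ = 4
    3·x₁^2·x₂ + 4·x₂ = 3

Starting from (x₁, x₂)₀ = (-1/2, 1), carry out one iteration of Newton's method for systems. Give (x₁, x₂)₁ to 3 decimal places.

At (-1/2, 1): F = (-3.000, 1.750).
Jacobian J = [[-4·x₁·x₂ + 1, -2·x₁^2 + 8·x₂ - 2], [6·x₁·x₂, 3·x₁^2 + 4]].
At the point, J = [[3.000, 5.500], [-3.000, 4.750]] (det J = 30.750).
Solving J·Δ = −F gives Δ = (0.776, 0.122).
Then the next iterate is (x₁, x₂)₁ = (0.276, 1.122).

(0.276, 1.122)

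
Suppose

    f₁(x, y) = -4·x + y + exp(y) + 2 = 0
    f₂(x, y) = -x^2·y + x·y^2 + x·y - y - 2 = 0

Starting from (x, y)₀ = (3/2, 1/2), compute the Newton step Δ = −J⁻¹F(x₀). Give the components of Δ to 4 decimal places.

(-2.3722, -2.8834)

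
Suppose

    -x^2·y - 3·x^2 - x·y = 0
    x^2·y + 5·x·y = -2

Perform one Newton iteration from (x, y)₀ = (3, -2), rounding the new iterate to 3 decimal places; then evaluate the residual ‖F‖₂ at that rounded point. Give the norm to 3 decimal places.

At (3, -2): F = (-3.000, -46.000).
Jacobian J = [[-2·x·y - 6·x - y, -x^2 - x], [2·x·y + 5·y, x^2 + 5·x]].
At the point, J = [[-4.000, -12.000], [-22.000, 24.000]] (det J = -360.000).
Solving J·Δ = −F gives Δ = (-1.733, 0.328).
Then the next iterate is (x, y)₁ = (1.267, -1.672).
Re-evaluating at (1.267, -1.672): F = (-0.01340, -11.27616), so ‖F‖₂ = 11.276.

11.276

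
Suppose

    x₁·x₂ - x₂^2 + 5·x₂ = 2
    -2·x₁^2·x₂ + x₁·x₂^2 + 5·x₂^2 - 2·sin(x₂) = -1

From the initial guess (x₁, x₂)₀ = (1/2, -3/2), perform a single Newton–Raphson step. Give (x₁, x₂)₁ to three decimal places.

At (1/2, -3/2): F = (-12.500, 16.11999).
Jacobian J = [[x₂, x₁ - 2·x₂ + 5], [-4·x₁·x₂ + x₂^2, -2·x₁^2 + 2·x₁·x₂ + 10·x₂ - 2·cos(x₂)]].
At the point, J = [[-1.500, 8.500], [5.250, -17.14147]] (det J = -18.91279).
Solving J·Δ = −F gives Δ = (4.084, 2.191).
Then the next iterate is (x₁, x₂)₁ = (4.584, 0.691).

(4.584, 0.691)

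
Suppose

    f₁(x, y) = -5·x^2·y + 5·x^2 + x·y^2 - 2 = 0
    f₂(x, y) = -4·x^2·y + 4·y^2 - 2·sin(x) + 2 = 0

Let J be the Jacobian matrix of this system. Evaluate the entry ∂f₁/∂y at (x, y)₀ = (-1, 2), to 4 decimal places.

-9.0000

∂f₁/∂y = -5·x^2 + 2·x·y.
At (-1, 2) this is -9.0000.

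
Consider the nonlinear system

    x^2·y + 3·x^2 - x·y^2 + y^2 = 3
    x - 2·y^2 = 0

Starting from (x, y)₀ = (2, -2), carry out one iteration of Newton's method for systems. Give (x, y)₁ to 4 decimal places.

At (2, -2): F = (-3.0000, -6.0000).
Jacobian J = [[2·x·y + 6·x - y^2, x^2 - 2·x·y + 2·y], [1, -4·y]].
At the point, J = [[0.0000, 8.0000], [1.0000, 8.0000]] (det J = -8.0000).
Solving J·Δ = −F gives Δ = (3.0000, 0.3750).
Then the next iterate is (x, y)₁ = (5.0000, -1.6250).

(5.0000, -1.6250)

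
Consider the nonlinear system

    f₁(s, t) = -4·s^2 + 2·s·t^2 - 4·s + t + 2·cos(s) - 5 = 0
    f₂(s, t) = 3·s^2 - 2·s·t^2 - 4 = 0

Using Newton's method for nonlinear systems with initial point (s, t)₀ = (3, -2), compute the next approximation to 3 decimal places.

(-0.172, -0.637)

At (3, -2): F = (-32.97998, -1.000).
Jacobian J = [[-8·s + 2·t^2 - 2·sin(s) - 4, 4·s·t + 1], [6·s - 2·t^2, -4·s·t]].
At the point, J = [[-20.28224, -23.000], [10.000, 24.000]] (det J = -256.77376).
Solving J·Δ = −F gives Δ = (-3.172, 1.363).
Then the next iterate is (s, t)₁ = (-0.172, -0.637).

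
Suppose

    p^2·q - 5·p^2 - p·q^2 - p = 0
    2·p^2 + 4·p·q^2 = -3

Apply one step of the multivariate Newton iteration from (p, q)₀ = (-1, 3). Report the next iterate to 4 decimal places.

(-0.6875, 2.1250)

At (-1, 3): F = (8.0000, -31.0000).
Jacobian J = [[2·p·q - 10·p - q^2 - 1, p^2 - 2·p·q], [4·p + 4·q^2, 8·p·q]].
At the point, J = [[-6.0000, 7.0000], [32.0000, -24.0000]] (det J = -80.0000).
Solving J·Δ = −F gives Δ = (0.3125, -0.8750).
Then the next iterate is (p, q)₁ = (-0.6875, 2.1250).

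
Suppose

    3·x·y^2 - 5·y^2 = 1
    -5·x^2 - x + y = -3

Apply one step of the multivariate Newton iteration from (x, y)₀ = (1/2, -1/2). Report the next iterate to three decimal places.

At (1/2, -1/2): F = (-1.875, 0.750).
Jacobian J = [[3·y^2, 6·x·y - 10·y], [-10·x - 1, 1]].
At the point, J = [[0.750, 3.500], [-6.000, 1.000]] (det J = 21.750).
Solving J·Δ = −F gives Δ = (0.207, 0.491).
Then the next iterate is (x, y)₁ = (0.707, -0.009).

(0.707, -0.009)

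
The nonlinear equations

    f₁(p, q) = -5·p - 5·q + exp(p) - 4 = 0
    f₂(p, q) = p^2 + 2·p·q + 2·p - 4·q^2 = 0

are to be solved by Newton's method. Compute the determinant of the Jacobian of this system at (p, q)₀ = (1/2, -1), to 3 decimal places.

J = [[exp(p) - 5, -5], [2·p + 2·q + 2, 2·p - 8·q]].
At the point, J = [[-3.35128, -5.000], [1.000, 9.000]].
det J = -25.162.

-25.162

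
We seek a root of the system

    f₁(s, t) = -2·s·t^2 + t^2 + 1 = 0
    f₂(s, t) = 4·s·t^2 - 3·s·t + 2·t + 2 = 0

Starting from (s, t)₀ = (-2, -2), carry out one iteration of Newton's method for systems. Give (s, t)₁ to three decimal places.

(-1.333, -1.217)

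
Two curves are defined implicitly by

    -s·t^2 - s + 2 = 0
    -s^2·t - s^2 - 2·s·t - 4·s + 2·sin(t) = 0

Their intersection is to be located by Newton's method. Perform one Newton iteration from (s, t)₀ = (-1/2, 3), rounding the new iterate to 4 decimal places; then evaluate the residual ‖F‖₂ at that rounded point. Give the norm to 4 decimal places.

2.0414

At (-1/2, 3): F = (7.0000, 4.282240).
Jacobian J = [[-t^2 - 1, -2·s·t], [-2·s·t - 2·s - 2·t - 4, -s^2 - 2·s + 2·cos(t)]].
At the point, J = [[-10.0000, 3.0000], [-6.0000, -1.229985]] (det J = 30.299850).
Solving J·Δ = −F gives Δ = (0.7081, 0.0271).
Then the next iterate is (s, t)₁ = (0.2081, 3.0271).
Re-evaluating at (0.2081, 3.0271): F = (-0.114990, -2.038190), so ‖F‖₂ = 2.0414.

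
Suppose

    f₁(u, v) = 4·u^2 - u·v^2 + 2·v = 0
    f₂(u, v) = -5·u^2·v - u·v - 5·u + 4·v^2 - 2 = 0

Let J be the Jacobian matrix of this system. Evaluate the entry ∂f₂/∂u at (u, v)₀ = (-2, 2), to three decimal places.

∂f₂/∂u = -10·u·v - v - 5.
At (-2, 2) this is 33.000.

33.000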